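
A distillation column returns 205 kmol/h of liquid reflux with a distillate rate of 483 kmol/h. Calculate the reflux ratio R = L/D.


Reflux ratio definition: R = L / D (liquid returned / distillate withdrawn)
L = 205 kmol/h, D = 483 kmol/h
R = 205 / 483 = 0.4244

0.4244


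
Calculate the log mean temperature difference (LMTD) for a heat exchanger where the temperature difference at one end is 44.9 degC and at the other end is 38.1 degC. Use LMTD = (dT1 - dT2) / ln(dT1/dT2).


LMTD = (dT1 - dT2) / ln(dT1/dT2)
= (44.9 - 38.1) / ln(44.9 / 38.1) = 6.8 / 0.164224 = 41.41

41.41 degC


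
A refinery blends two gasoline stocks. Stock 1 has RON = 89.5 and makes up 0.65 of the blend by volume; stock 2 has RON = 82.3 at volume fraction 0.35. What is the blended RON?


Linear blending: RON_blend = sum(vi * RONi)
Contribution 1: 0.65 * 89.5 = 58.175
Contribution 2: 0.35 * 82.3 = 28.805
RON_blend = 58.175 + 28.805 = 86.98

86.98


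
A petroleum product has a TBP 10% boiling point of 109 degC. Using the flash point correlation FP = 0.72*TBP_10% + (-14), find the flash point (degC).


FP = 0.72 * 109 + (-14) = 64.48

64.48 degC


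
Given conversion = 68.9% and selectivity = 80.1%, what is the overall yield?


Overall yield = conversion (%) * selectivity (%) / 100
Conversion = 68.9%, Selectivity = 80.1%
Y = 68.9 * 80.1 / 100
= 55.1889 %

55.1889 %


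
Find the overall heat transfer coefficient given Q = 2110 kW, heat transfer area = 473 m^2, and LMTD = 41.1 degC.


From Q = U*A*LMTD, U = Q / (A * LMTD)
U = 2110 / (473 * 41.1) = 2110 / 19440.3 = 0.1085

0.1085 kW/(m^2*K)


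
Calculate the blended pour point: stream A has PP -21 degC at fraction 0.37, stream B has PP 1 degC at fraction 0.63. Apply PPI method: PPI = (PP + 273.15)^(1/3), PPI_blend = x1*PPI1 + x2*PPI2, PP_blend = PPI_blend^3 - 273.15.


PPI_1 = (-21 + 273.15)^(1/3) = 6.317613
PPI_2 = (1 + 273.15)^(1/3) = 6.49625
PPI_blend = 0.37 * 6.317613 + 0.63 * 6.49625 = 6.430154
PP_blend = 6.430154^3 - 273.15 = 265.8668 - 273.15 = -7.28

-7.28 degC


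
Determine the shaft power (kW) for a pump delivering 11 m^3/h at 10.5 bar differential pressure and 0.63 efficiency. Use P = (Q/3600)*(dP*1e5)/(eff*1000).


Q = 11 / 3600 = 0.00305556 m^3/s
P = 0.00305556 * (10.5 * 1e5) / 0.63 / 1000 = 5.093

5.093 kW


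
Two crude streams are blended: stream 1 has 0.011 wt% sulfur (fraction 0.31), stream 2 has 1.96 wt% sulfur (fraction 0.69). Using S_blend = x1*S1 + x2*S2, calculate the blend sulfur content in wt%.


Linear sulfur blending: S_blend = x1*S1 + x2*S2
Contribution 1: 0.31 * 0.011 = 0.00341 wt%
Contribution 2: 0.69 * 1.96 = 1.3524 wt%
S_blend = 0.00341 + 1.3524 = 1.35581

1.35581 wt%


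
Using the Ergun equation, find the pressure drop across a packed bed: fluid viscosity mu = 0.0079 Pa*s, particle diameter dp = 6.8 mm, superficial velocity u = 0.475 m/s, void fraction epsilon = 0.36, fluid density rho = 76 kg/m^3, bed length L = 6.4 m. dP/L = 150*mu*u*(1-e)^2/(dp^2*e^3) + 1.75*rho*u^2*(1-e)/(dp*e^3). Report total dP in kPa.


dp = 6.8 mm = 0.0068 m
Viscous term = 150*0.0079*0.475*(1-0.36)^2 / (0.0068^2*0.36^3) = 106868
Inertial term = 1.75*76*0.475^2*(1-0.36) / (0.0068*0.36^3) = 60534.4
dP/L = 106868 + 60534.4 = 167402 Pa/m
dP = 167402 * 6.4 / 1000 = 1071 kPa

1071 kPa


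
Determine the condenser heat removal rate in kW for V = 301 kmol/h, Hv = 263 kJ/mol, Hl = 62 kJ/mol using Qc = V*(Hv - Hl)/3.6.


Qc = 301 * (263 - 62) / 3.6 = 301 * 201 / 3.6 = 16810

16810 kW


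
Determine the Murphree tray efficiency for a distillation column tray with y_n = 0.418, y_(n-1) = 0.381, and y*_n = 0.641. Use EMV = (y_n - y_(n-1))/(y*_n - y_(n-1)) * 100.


Murphree vapor efficiency: EMV = (y_n - y_(n-1)) / (y*_n - y_(n-1)) * 100
EMV = (0.418 - 0.381) / (0.641 - 0.381) * 100 = 0.037 / 0.26 * 100 = 14.23

14.23 %


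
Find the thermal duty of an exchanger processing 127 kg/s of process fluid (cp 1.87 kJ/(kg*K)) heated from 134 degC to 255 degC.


Q = m_dot * cp * delta_T
delta_T = 255 - 134 = 121 K
Q = 127 * 1.87 * 121
= 237.49 * 121
= 28736.29 kW

28736.29 kW


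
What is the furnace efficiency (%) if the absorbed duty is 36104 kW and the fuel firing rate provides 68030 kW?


Furnace efficiency = Q_absorbed / Q_fuel * 100
= 36104 / 68030 * 100 = 53.07

53.07 %


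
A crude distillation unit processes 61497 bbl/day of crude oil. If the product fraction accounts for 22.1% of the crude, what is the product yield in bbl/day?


Crude throughput = 61497 bbl/day
Fraction yield = 22.1%
yield = throughput * fraction / 100
yield = 61497 * 22.1 / 100 = 13590.837

13590.837 bbl/day


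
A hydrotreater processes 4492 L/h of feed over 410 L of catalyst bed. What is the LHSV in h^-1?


LHSV = volumetric feed rate / catalyst volume
= 4492 L/h / 410 L
= 10.96 h^-1

10.96 h^-1


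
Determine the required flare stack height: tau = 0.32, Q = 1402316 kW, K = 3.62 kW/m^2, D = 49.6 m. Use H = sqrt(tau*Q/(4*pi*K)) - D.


tau*Q/(4*pi*K) = 0.32 * 1402316 / (4 * pi * 3.62) = 9864.55
sqrt(9864.55) = 99.3204
H = 99.3204 - 49.6 = 49.72

49.72 m


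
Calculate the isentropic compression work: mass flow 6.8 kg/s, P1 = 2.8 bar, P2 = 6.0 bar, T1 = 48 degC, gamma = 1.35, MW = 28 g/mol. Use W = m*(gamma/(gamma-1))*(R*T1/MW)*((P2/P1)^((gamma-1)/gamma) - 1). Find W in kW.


Isentropic work: W = m*(gamma/(gamma-1))*(R*T1/MW)*((P2/P1)^((gamma-1)/gamma) - 1)
T1 = 48 + 273.15 = 321.15 K
Pressure ratio = 6.0 / 2.8 = 2.14286
Exponent = (1.35 - 1)/1.35 = 0.259259
(P2/P1)^exp - 1 = 2.14286^0.259259 - 1 = 0.218465
W = 6.8 * 1.35 / 0.35 * 8.314 * 321.15 / 28 * 0.218465 = 546.4

546.4 kW


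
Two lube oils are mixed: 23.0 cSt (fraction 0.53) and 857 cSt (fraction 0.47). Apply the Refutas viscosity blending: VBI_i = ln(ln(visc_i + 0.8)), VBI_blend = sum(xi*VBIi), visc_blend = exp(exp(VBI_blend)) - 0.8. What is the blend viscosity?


Refutas method: VBN_i = 14.534*ln(ln(visc_i + 0.8)) + 10.975, blended linearly by mass fraction; since VBN is linear in VBI_i = ln(ln(visc_i + 0.8)) and the fractions sum to 1, blend VBI directly: visc = exp(exp(VBI_blend)) - 0.8
VBI_1 = ln(ln(23.0 + 0.8)) = 1.15363
VBI_2 = ln(ln(857 + 0.8)) = 1.91019
VBI_blend = 0.53 * 1.15363 + 0.47 * 1.91019 = 1.50921
visc_blend = exp(exp(1.50921)) - 0.8 = 91.33

91.33 cSt


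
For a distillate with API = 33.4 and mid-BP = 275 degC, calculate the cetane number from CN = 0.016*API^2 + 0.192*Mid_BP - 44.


CN = 0.016 * 33.4^2 + 0.192 * 275 - 44
CN = 17.84896 + 52.8 - 44 = 26.64896

26.64896


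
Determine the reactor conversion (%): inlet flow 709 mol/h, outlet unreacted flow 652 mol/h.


X = (F_in - F_out) / F_in * 100
Moles reacted = 709 - 652 = 57
X = 57 / 709 * 100
= 0.08039 * 100
= 8.039 %

8.039 %


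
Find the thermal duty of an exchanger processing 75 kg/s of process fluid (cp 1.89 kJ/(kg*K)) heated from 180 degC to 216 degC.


Q = m_dot * cp * delta_T
delta_T = 216 - 180 = 36 K
Q = 75 * 1.89 * 36
= 141.75 * 36
= 5103 kW

5103 kW


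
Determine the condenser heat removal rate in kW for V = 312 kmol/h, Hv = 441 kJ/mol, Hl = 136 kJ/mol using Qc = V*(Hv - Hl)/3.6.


Qc = 312 * (441 - 136) / 3.6 = 312 * 305 / 3.6 = 26430

26430 kW


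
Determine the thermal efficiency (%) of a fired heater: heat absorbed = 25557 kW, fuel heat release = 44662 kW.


Furnace efficiency = Q_absorbed / Q_fuel * 100
= 25557 / 44662 * 100 = 57.22

57.22 %


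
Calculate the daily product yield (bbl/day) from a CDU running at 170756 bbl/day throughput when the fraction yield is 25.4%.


Crude throughput = 170756 bbl/day
Fraction yield = 25.4%
yield = throughput * fraction / 100
yield = 170756 * 25.4 / 100 = 43372.024

43372.024 bbl/day


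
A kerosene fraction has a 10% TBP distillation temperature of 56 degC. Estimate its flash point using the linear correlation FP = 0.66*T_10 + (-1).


FP = 0.66 * 56 + (-1) = 35.96

35.96 degC


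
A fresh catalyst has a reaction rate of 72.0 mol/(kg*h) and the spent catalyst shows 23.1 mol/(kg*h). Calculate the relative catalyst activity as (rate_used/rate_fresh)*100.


Activity (%) = (rate_used / rate_fresh) * 100
rate_used = 23.1, rate_fresh = 72.0
= (23.1 / 72.0) * 100
= 0.3208 * 100 = 32.08

32.08 %


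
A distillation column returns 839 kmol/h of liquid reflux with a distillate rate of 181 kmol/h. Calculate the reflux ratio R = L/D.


Reflux ratio definition: R = L / D (liquid returned / distillate withdrawn)
L = 839 kmol/h, D = 181 kmol/h
R = 839 / 181 = 4.635

4.635


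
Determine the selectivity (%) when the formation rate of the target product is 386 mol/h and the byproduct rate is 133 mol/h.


Selectivity = desired / (desired + undesired) * 100
Total products = 386 + 133 = 519 mol/h
S = 386 / 519 * 100
= 0.7437 * 100
= 74.37 %

74.37 %


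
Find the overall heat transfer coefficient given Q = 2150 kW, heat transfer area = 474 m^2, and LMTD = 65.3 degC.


From Q = U*A*LMTD, U = Q / (A * LMTD)
U = 2150 / (474 * 65.3) = 2150 / 30952.2 = 0.06946

0.06946 kW/(m^2*K)


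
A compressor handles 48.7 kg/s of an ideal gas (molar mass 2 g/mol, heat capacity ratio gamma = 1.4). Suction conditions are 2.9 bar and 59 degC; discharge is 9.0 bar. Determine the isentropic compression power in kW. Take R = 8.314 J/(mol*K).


Isentropic work: W = m*(gamma/(gamma-1))*(R*T1/MW)*((P2/P1)^((gamma-1)/gamma) - 1)
T1 = 59 + 273.15 = 332.15 K
Pressure ratio = 9.0 / 2.9 = 3.10345
Exponent = (1.4 - 1)/1.4 = 0.285714
(P2/P1)^exp - 1 = 3.10345^0.285714 - 1 = 0.38206
W = 48.7 * 1.4 / 0.4 * 8.314 * 332.15 / 2 * 0.38206 = 89920

89920 kW


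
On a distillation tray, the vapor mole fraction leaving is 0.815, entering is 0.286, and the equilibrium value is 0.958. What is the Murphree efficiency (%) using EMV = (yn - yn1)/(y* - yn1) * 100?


Murphree vapor efficiency: EMV = (y_n - y_(n-1)) / (y*_n - y_(n-1)) * 100
EMV = (0.815 - 0.286) / (0.958 - 0.286) * 100 = 0.529 / 0.672 * 100 = 78.72

78.72 %


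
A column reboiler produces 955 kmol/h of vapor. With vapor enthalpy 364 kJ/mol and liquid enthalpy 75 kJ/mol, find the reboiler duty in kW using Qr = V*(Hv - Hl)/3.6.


Qr = 955 * (364 - 75) / 3.6 = 955 * 289 / 3.6 = 76670

76670 kW


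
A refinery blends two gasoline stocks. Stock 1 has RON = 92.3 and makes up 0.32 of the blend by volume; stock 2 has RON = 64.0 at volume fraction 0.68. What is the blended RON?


Linear blending: RON_blend = sum(vi * RONi)
Contribution 1: 0.32 * 92.3 = 29.536
Contribution 2: 0.68 * 64.0 = 43.52
RON_blend = 29.536 + 43.52 = 73.056

73.056


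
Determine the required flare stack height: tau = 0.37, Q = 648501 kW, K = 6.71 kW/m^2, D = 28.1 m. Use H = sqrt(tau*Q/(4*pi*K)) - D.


tau*Q/(4*pi*K) = 0.37 * 648501 / (4 * pi * 6.71) = 2845.64
sqrt(2845.64) = 53.3445
H = 53.3445 - 28.1 = 25.24

25.24 m


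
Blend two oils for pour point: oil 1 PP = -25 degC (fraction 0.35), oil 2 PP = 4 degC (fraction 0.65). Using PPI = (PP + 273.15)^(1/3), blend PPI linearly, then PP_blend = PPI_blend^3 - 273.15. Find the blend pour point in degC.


PPI_1 = (-25 + 273.15)^(1/3) = 6.284028
PPI_2 = (4 + 273.15)^(1/3) = 6.51986
PPI_blend = 0.35 * 6.284028 + 0.65 * 6.51986 = 6.437319
PP_blend = 6.437319^3 - 273.15 = 266.7566 - 273.15 = -6.39

-6.39 degC


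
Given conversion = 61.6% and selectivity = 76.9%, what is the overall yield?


Overall yield = conversion (%) * selectivity (%) / 100
Conversion = 61.6%, Selectivity = 76.9%
Y = 61.6 * 76.9 / 100
= 47.3704 %

47.3704 %


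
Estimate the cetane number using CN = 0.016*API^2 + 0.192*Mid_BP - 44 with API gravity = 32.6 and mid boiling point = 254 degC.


CN = 0.016 * 32.6^2 + 0.192 * 254 - 44
CN = 17.00416 + 48.768 - 44 = 21.77216

21.77216


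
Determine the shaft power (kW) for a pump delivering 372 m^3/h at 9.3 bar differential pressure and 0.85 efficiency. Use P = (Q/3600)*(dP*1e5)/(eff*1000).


Q = 372 / 3600 = 0.103333 m^3/s
P = 0.103333 * (9.3 * 1e5) / 0.85 / 1000 = 113.1

113.1 kW


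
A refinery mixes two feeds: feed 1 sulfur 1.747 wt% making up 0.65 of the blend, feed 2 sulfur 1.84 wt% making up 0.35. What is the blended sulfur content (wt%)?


Linear sulfur blending: S_blend = x1*S1 + x2*S2
Contribution 1: 0.65 * 1.747 = 1.13555 wt%
Contribution 2: 0.35 * 1.84 = 0.644 wt%
S_blend = 1.13555 + 0.644 = 1.77955

1.77955 wt%


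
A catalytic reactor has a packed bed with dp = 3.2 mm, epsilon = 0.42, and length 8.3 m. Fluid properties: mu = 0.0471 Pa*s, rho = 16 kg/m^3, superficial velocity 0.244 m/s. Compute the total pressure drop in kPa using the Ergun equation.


dp = 3.2 mm = 0.0032 m
Viscous term = 150*0.0471*0.244*(1-0.42)^2 / (0.0032^2*0.42^3) = 764381
Inertial term = 1.75*16*0.244^2*(1-0.42) / (0.0032*0.42^3) = 4078.19
dP/L = 764381 + 4078.19 = 768459 Pa/m
dP = 768459 * 8.3 / 1000 = 6378 kPa

6378 kPa


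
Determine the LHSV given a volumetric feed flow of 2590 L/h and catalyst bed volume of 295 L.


LHSV = volumetric feed rate / catalyst volume
= 2590 L/h / 295 L
= 8.780 h^-1

8.780 h^-1


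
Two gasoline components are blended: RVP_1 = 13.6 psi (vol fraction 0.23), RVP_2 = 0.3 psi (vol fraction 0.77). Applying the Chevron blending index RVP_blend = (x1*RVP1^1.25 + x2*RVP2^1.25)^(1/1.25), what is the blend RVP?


Chevron index: RVP_blend = (sum xi*RVPi^1.25)^(1/1.25)
RVP^1.25 terms: 0.23 * 13.6^1.25 + 0.77 * 0.3^1.25 = 6.17787
RVP_blend = 6.17787^(1/1.25) = 4.292

4.292 psi


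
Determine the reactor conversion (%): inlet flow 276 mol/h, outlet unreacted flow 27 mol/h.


X = (F_in - F_out) / F_in * 100
Moles reacted = 276 - 27 = 249
X = 249 / 276 * 100
= 0.9022 * 100
= 90.22 %

90.22 %


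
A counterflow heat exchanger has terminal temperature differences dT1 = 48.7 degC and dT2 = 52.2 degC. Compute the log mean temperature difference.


LMTD = (dT1 - dT2) / ln(dT1/dT2)
= (48.7 - 52.2) / ln(48.7 / 52.2) = -3.5 / -0.0694035 = 50.43

50.43 degC


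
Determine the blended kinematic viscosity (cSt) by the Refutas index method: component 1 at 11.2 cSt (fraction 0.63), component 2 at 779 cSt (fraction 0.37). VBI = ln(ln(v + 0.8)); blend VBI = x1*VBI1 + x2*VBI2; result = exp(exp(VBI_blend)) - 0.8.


Refutas method: VBN_i = 14.534*ln(ln(visc_i + 0.8)) + 10.975, blended linearly by mass fraction; since VBN is linear in VBI_i = ln(ln(visc_i + 0.8)) and the fractions sum to 1, blend VBI directly: visc = exp(exp(VBI_blend)) - 0.8
VBI_1 = ln(ln(11.2 + 0.8)) = 0.910235
VBI_2 = ln(ln(779 + 0.8)) = 1.89597
VBI_blend = 0.63 * 0.910235 + 0.37 * 1.89597 = 1.27496
visc_blend = exp(exp(1.27496)) - 0.8 = 35.02

35.02 cSt


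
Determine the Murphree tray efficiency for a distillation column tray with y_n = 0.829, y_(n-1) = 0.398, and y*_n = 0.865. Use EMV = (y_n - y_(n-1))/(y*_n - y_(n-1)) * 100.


Murphree vapor efficiency: EMV = (y_n - y_(n-1)) / (y*_n - y_(n-1)) * 100
EMV = (0.829 - 0.398) / (0.865 - 0.398) * 100 = 0.431 / 0.467 * 100 = 92.29

92.29 %


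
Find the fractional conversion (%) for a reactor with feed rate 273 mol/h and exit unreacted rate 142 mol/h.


X = (F_in - F_out) / F_in * 100
Moles reacted = 273 - 142 = 131
X = 131 / 273 * 100
= 0.4799 * 100
= 47.99 %

47.99 %


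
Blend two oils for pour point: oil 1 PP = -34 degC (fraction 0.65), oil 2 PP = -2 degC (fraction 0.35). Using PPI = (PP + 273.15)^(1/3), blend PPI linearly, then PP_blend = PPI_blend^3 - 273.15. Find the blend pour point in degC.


PPI_1 = (-34 + 273.15)^(1/3) = 6.20712
PPI_2 = (-2 + 273.15)^(1/3) = 6.472467
PPI_blend = 0.65 * 6.20712 + 0.35 * 6.472467 = 6.299991
PP_blend = 6.299991^3 - 273.15 = 250.0459 - 273.15 = -23.1

-23.1 degC


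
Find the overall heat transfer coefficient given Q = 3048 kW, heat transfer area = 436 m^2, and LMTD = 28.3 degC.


From Q = U*A*LMTD, U = Q / (A * LMTD)
U = 3048 / (436 * 28.3) = 3048 / 12338.8 = 0.2470

0.2470 kW/(m^2*K)


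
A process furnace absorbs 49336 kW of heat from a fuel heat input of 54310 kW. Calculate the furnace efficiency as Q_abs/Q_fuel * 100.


Furnace efficiency = Q_absorbed / Q_fuel * 100
= 49336 / 54310 * 100 = 90.84

90.84 %


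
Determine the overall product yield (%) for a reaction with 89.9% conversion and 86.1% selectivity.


Overall yield = conversion (%) * selectivity (%) / 100
Conversion = 89.9%, Selectivity = 86.1%
Y = 89.9 * 86.1 / 100
= 77.4039 %

77.4039 %


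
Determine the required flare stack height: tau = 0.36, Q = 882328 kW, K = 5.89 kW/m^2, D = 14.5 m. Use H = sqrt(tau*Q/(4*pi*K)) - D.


tau*Q/(4*pi*K) = 0.36 * 882328 / (4 * pi * 5.89) = 4291.48
sqrt(4291.48) = 65.5094
H = 65.5094 - 14.5 = 51.01

51.01 m


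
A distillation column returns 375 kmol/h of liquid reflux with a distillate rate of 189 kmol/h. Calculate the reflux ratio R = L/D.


Reflux ratio definition: R = L / D (liquid returned / distillate withdrawn)
L = 375 kmol/h, D = 189 kmol/h
R = 375 / 189 = 1.984

1.984


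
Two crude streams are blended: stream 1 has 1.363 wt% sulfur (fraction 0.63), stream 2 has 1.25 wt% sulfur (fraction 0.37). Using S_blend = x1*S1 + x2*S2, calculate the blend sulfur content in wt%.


Linear sulfur blending: S_blend = x1*S1 + x2*S2
Contribution 1: 0.63 * 1.363 = 0.85869 wt%
Contribution 2: 0.37 * 1.25 = 0.4625 wt%
S_blend = 0.85869 + 0.4625 = 1.32119

1.32119 wt%


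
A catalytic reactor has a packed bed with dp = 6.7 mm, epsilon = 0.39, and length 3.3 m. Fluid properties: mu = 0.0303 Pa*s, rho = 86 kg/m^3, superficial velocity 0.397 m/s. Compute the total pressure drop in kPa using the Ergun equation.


dp = 6.7 mm = 0.0067 m
Viscous term = 150*0.0303*0.397*(1-0.39)^2 / (0.0067^2*0.39^3) = 252139
Inertial term = 1.75*86*0.397^2*(1-0.39) / (0.0067*0.39^3) = 36406.5
dP/L = 252139 + 36406.5 = 288546 Pa/m
dP = 288546 * 3.3 / 1000 = 952.2 kPa

952.2 kPa


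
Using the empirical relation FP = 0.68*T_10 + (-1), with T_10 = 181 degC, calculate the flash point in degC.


FP = 0.68 * 181 + (-1) = 122.08

122.08 degC


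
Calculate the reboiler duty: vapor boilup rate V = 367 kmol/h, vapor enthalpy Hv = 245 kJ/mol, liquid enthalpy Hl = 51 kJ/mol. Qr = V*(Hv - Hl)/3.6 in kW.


Qr = 367 * (245 - 51) / 3.6 = 367 * 194 / 3.6 = 19780

19780 kW


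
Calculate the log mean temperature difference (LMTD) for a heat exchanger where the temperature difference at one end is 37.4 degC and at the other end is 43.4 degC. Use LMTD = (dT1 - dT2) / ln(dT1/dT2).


LMTD = (dT1 - dT2) / ln(dT1/dT2)
= (37.4 - 43.4) / ln(37.4 / 43.4) = -6 / -0.148789 = 40.33

40.33 degC


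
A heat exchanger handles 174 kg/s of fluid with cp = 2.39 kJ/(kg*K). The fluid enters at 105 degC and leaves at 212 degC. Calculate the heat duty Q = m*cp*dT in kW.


Q = m_dot * cp * delta_T
delta_T = 212 - 105 = 107 K
Q = 174 * 2.39 * 107
= 415.86 * 107
= 44497.02 kW

44497.02 kW


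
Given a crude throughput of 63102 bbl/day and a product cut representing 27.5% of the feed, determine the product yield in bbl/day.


Crude throughput = 63102 bbl/day
Fraction yield = 27.5%
yield = throughput * fraction / 100
yield = 63102 * 27.5 / 100 = 17353.05

17353.05 bbl/day


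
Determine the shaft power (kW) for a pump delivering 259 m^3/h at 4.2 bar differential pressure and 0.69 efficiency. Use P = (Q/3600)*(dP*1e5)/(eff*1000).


Q = 259 / 3600 = 0.0719444 m^3/s
P = 0.0719444 * (4.2 * 1e5) / 0.69 / 1000 = 43.79

43.79 kW


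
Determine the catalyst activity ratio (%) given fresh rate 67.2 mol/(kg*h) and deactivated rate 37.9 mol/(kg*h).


Activity (%) = (rate_used / rate_fresh) * 100
rate_used = 37.9, rate_fresh = 67.2
= (37.9 / 67.2) * 100
= 0.5640 * 100 = 56.40

56.40 %


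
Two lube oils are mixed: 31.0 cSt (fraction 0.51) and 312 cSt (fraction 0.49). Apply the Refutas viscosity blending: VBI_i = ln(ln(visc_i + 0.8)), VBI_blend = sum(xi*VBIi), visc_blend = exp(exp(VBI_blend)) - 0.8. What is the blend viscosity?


Refutas method: VBN_i = 14.534*ln(ln(visc_i + 0.8)) + 10.975, blended linearly by mass fraction; since VBN is linear in VBI_i = ln(ln(visc_i + 0.8)) and the fractions sum to 1, blend VBI directly: visc = exp(exp(VBI_blend)) - 0.8
VBI_1 = ln(ln(31.0 + 0.8)) = 1.24111
VBI_2 = ln(ln(312 + 0.8)) = 1.74843
VBI_blend = 0.51 * 1.24111 + 0.49 * 1.74843 = 1.4897
visc_blend = exp(exp(1.4897)) - 0.8 = 83.62

83.62 cSt


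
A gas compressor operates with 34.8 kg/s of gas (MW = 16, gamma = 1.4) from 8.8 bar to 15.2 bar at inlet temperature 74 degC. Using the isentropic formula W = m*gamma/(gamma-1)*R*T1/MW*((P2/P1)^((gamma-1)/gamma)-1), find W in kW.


Isentropic work: W = m*(gamma/(gamma-1))*(R*T1/MW)*((P2/P1)^((gamma-1)/gamma) - 1)
T1 = 74 + 273.15 = 347.15 K
Pressure ratio = 15.2 / 8.8 = 1.72727
Exponent = (1.4 - 1)/1.4 = 0.285714
(P2/P1)^exp - 1 = 1.72727^0.285714 - 1 = 0.169007
W = 34.8 * 1.4 / 0.4 * 8.314 * 347.15 / 16 * 0.169007 = 3713

3713 kW


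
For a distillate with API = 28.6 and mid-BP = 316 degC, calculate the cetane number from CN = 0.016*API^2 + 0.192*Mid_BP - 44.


CN = 0.016 * 28.6^2 + 0.192 * 316 - 44
CN = 13.08736 + 60.672 - 44 = 29.75936

29.75936


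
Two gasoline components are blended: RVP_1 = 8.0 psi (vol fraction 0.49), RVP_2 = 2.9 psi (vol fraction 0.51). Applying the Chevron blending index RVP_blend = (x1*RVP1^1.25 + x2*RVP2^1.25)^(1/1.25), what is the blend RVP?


Chevron index: RVP_blend = (sum xi*RVPi^1.25)^(1/1.25)
RVP^1.25 terms: 0.49 * 8.0^1.25 + 0.51 * 2.9^1.25 = 8.52267
RVP_blend = 8.52267^(1/1.25) = 5.552

5.552 psi


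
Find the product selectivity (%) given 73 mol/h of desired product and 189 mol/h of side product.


Selectivity = desired / (desired + undesired) * 100
Total products = 73 + 189 = 262 mol/h
S = 73 / 262 * 100
= 0.2786 * 100
= 27.86 %

27.86 %


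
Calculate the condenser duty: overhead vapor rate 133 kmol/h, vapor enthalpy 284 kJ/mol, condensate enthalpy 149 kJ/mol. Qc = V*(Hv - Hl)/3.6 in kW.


Qc = 133 * (284 - 149) / 3.6 = 133 * 135 / 3.6 = 4988

4988 kW


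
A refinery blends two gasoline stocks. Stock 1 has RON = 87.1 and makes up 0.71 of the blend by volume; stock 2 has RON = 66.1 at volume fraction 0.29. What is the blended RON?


Linear blending: RON_blend = sum(vi * RONi)
Contribution 1: 0.71 * 87.1 = 61.841
Contribution 2: 0.29 * 66.1 = 19.169
RON_blend = 61.841 + 19.169 = 81.01

81.01


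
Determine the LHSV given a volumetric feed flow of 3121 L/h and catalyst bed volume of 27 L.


LHSV = volumetric feed rate / catalyst volume
= 3121 L/h / 27 L
= 115.6 h^-1

115.6 h^-1


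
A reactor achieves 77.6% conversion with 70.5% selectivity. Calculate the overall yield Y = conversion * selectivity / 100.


Overall yield = conversion (%) * selectivity (%) / 100
Conversion = 77.6%, Selectivity = 70.5%
Y = 77.6 * 70.5 / 100
= 54.708 %

54.708 %


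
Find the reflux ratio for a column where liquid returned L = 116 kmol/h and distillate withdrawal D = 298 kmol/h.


Reflux ratio definition: R = L / D (liquid returned / distillate withdrawn)
L = 116 kmol/h, D = 298 kmol/h
R = 116 / 298 = 0.3893

0.3893


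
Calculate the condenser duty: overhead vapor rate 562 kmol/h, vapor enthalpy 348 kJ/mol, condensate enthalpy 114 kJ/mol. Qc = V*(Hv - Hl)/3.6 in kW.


Qc = 562 * (348 - 114) / 3.6 = 562 * 234 / 3.6 = 36530

36530 kW


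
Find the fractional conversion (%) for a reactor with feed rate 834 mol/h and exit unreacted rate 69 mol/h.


X = (F_in - F_out) / F_in * 100
Moles reacted = 834 - 69 = 765
X = 765 / 834 * 100
= 0.9173 * 100
= 91.73 %

91.73 %


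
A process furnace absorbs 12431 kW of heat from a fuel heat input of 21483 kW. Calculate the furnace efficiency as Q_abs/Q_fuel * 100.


Furnace efficiency = Q_absorbed / Q_fuel * 100
= 12431 / 21483 * 100 = 57.86

57.86 %


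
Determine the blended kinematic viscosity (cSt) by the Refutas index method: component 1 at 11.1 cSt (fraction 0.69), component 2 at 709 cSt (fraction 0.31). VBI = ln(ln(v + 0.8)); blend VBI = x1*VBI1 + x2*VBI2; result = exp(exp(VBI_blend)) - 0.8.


Refutas method: VBN_i = 14.534*ln(ln(visc_i + 0.8)) + 10.975, blended linearly by mass fraction; since VBN is linear in VBI_i = ln(ln(visc_i + 0.8)) and the fractions sum to 1, blend VBI directly: visc = exp(exp(VBI_blend)) - 0.8
VBI_1 = ln(ln(11.1 + 0.8)) = 0.906862
VBI_2 = ln(ln(709 + 0.8)) = 1.88175
VBI_blend = 0.69 * 0.906862 + 0.31 * 1.88175 = 1.20908
visc_blend = exp(exp(1.20908)) - 0.8 = 27.71

27.71 cSt


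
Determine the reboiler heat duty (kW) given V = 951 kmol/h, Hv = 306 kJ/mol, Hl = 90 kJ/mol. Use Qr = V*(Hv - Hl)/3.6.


Qr = 951 * (306 - 90) / 3.6 = 951 * 216 / 3.6 = 57060

57060 kW


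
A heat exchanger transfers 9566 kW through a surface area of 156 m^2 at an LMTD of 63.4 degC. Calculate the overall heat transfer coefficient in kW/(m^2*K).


From Q = U*A*LMTD, U = Q / (A * LMTD)
U = 9566 / (156 * 63.4) = 9566 / 9890.4 = 0.9672

0.9672 kW/(m^2*K)


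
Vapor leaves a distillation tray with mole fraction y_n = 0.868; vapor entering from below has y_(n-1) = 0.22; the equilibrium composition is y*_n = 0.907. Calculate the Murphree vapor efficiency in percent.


Murphree vapor efficiency: EMV = (y_n - y_(n-1)) / (y*_n - y_(n-1)) * 100
EMV = (0.868 - 0.22) / (0.907 - 0.22) * 100 = 0.648 / 0.687 * 100 = 94.32

94.32 %


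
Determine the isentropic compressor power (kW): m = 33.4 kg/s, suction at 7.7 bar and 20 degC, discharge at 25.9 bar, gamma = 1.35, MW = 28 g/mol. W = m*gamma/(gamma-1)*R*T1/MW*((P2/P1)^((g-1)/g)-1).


Isentropic work: W = m*(gamma/(gamma-1))*(R*T1/MW)*((P2/P1)^((gamma-1)/gamma) - 1)
T1 = 20 + 273.15 = 293.15 K
Pressure ratio = 25.9 / 7.7 = 3.36364
Exponent = (1.35 - 1)/1.35 = 0.259259
(P2/P1)^exp - 1 = 3.36364^0.259259 - 1 = 0.369557
W = 33.4 * 1.35 / 0.35 * 8.314 * 293.15 / 28 * 0.369557 = 4144

4144 kW


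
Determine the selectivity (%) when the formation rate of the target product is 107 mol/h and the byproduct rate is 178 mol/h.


Selectivity = desired / (desired + undesired) * 100
Total products = 107 + 178 = 285 mol/h
S = 107 / 285 * 100
= 0.3754 * 100
= 37.54 %

37.54 %


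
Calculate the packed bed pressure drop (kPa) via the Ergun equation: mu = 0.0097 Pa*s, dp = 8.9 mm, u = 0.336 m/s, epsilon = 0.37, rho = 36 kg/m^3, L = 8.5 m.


dp = 8.9 mm = 0.0089 m
Viscous term = 150*0.0097*0.336*(1-0.37)^2 / (0.0089^2*0.37^3) = 48361.3
Inertial term = 1.75*36*0.336^2*(1-0.37) / (0.0089*0.37^3) = 9939.5
dP/L = 48361.3 + 9939.5 = 58300.8 Pa/m
dP = 58300.8 * 8.5 / 1000 = 495.6 kPa

495.6 kPa


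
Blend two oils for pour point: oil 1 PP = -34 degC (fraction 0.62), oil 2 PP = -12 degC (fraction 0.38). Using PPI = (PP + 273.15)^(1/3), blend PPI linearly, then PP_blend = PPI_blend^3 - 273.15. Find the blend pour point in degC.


PPI_1 = (-34 + 273.15)^(1/3) = 6.20712
PPI_2 = (-12 + 273.15)^(1/3) = 6.391901
PPI_blend = 0.62 * 6.20712 + 0.38 * 6.391901 = 6.277337
PP_blend = 6.277337^3 - 273.15 = 247.3582 - 273.15 = -25.79

-25.79 degC


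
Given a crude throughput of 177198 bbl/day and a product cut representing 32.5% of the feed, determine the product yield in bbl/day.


Crude throughput = 177198 bbl/day
Fraction yield = 32.5%
yield = throughput * fraction / 100
yield = 177198 * 32.5 / 100 = 57589.35

57589.35 bbl/day


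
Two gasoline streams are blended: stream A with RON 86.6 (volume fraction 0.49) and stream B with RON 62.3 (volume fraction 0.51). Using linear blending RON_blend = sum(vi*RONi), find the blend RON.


Linear blending: RON_blend = sum(vi * RONi)
Contribution 1: 0.49 * 86.6 = 42.434
Contribution 2: 0.51 * 62.3 = 31.773
RON_blend = 42.434 + 31.773 = 74.207

74.207


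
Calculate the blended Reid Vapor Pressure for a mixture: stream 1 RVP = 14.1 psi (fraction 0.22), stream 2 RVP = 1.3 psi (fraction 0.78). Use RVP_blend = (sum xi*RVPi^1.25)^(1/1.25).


Chevron index: RVP_blend = (sum xi*RVPi^1.25)^(1/1.25)
RVP^1.25 terms: 0.22 * 14.1^1.25 + 0.78 * 1.3^1.25 = 7.09374
RVP_blend = 7.09374^(1/1.25) = 4.794

4.794 psi


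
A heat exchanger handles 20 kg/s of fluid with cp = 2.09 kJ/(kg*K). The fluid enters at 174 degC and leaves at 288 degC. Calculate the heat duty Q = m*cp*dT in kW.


Q = m_dot * cp * delta_T
delta_T = 288 - 174 = 114 K
Q = 20 * 2.09 * 114
= 41.8 * 114
= 4765.2 kW

4765.2 kW


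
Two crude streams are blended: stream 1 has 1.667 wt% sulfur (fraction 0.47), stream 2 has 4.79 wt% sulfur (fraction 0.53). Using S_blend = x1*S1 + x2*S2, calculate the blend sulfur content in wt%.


Linear sulfur blending: S_blend = x1*S1 + x2*S2
Contribution 1: 0.47 * 1.667 = 0.78349 wt%
Contribution 2: 0.53 * 4.79 = 2.5387 wt%
S_blend = 0.78349 + 2.5387 = 3.32219

3.32219 wt%


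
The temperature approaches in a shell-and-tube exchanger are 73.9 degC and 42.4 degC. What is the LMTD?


LMTD = (dT1 - dT2) / ln(dT1/dT2)
= (73.9 - 42.4) / ln(73.9 / 42.4) = 31.5 / 0.555564 = 56.70

56.70 degC


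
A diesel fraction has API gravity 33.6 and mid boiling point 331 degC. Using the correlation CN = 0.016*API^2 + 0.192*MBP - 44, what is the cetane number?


CN = 0.016 * 33.6^2 + 0.192 * 331 - 44
CN = 18.06336 + 63.552 - 44 = 37.61536

37.61536


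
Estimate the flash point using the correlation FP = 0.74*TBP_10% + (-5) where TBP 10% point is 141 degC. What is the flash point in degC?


FP = 0.74 * 141 + (-5) = 99.34

99.34 degC


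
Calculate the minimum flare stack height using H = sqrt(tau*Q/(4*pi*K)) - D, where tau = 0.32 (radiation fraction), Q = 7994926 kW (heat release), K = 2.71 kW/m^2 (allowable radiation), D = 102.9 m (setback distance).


tau*Q/(4*pi*K) = 0.32 * 7994926 / (4 * pi * 2.71) = 75125.1
sqrt(75125.1) = 274.09
H = 274.09 - 102.9 = 171.2

171.2 m


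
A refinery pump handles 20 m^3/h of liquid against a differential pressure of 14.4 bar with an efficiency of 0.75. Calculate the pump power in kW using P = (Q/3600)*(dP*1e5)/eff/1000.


Q = 20 / 3600 = 0.00555556 m^3/s
P = 0.00555556 * (14.4 * 1e5) / 0.75 / 1000 = 10.67

10.67 kW


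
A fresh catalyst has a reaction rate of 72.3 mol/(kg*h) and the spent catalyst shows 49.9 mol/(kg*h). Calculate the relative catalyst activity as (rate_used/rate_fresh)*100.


Activity (%) = (rate_used / rate_fresh) * 100
rate_used = 49.9, rate_fresh = 72.3
= (49.9 / 72.3) * 100
= 0.6902 * 100 = 69.02

69.02 %


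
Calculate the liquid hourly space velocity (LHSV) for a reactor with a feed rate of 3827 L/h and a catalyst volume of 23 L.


LHSV = volumetric feed rate / catalyst volume
= 3827 L/h / 23 L
= 166.4 h^-1

166.4 h^-1


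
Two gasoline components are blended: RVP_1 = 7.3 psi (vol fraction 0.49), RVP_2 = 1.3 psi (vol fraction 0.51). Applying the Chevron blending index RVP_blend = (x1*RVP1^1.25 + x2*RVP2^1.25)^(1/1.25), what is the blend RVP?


Chevron index: RVP_blend = (sum xi*RVPi^1.25)^(1/1.25)
RVP^1.25 terms: 0.49 * 7.3^1.25 + 0.51 * 1.3^1.25 = 6.58757
RVP_blend = 6.58757^(1/1.25) = 4.518

4.518 psi


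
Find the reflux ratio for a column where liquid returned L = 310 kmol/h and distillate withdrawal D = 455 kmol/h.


Reflux ratio definition: R = L / D (liquid returned / distillate withdrawn)
L = 310 kmol/h, D = 455 kmol/h
R = 310 / 455 = 0.6813

0.6813


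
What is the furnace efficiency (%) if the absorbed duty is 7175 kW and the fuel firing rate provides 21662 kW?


Furnace efficiency = Q_absorbed / Q_fuel * 100
= 7175 / 21662 * 100 = 33.12

33.12 %


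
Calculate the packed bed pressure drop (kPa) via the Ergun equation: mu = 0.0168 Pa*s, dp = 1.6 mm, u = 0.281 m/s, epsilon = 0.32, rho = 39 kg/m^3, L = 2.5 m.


dp = 1.6 mm = 0.0016 m
Viscous term = 150*0.0168*0.281*(1-0.32)^2 / (0.0016^2*0.32^3) = 3903330
Inertial term = 1.75*39*0.281^2*(1-0.32) / (0.0016*0.32^3) = 69896.3
dP/L = 3903330 + 69896.3 = 3973230 Pa/m
dP = 3973230 * 2.5 / 1000 = 9933 kPa

9933 kPa


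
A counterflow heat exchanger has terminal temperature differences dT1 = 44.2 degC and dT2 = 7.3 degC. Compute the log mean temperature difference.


LMTD = (dT1 - dT2) / ln(dT1/dT2)
= (44.2 - 7.3) / ln(44.2 / 7.3) = 36.9 / 1.80085 = 20.49

20.49 degC


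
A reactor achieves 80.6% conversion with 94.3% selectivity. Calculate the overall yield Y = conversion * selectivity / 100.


Overall yield = conversion (%) * selectivity (%) / 100
Conversion = 80.6%, Selectivity = 94.3%
Y = 80.6 * 94.3 / 100
= 76.0058 %

76.0058 %


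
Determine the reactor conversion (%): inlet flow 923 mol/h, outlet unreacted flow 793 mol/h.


X = (F_in - F_out) / F_in * 100
Moles reacted = 923 - 793 = 130
X = 130 / 923 * 100
= 0.1408 * 100
= 14.08 %

14.08 %


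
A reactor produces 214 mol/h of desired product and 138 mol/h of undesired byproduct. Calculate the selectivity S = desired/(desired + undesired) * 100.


Selectivity = desired / (desired + undesired) * 100
Total products = 214 + 138 = 352 mol/h
S = 214 / 352 * 100
= 0.6080 * 100
= 60.80 %

60.80 %


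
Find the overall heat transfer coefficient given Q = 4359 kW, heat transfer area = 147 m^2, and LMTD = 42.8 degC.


From Q = U*A*LMTD, U = Q / (A * LMTD)
U = 4359 / (147 * 42.8) = 4359 / 6291.6 = 0.6928

0.6928 kW/(m^2*K)


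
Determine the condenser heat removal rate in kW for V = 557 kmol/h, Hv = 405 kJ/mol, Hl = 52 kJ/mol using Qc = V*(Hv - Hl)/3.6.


Qc = 557 * (405 - 52) / 3.6 = 557 * 353 / 3.6 = 54620

54620 kW


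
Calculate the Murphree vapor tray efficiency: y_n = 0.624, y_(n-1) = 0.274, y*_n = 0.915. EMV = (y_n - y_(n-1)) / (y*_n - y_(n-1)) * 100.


Murphree vapor efficiency: EMV = (y_n - y_(n-1)) / (y*_n - y_(n-1)) * 100
EMV = (0.624 - 0.274) / (0.915 - 0.274) * 100 = 0.35 / 0.641 * 100 = 54.60

54.60 %


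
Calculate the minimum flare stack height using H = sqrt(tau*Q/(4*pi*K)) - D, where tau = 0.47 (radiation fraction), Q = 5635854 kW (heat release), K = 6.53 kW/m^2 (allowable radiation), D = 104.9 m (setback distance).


tau*Q/(4*pi*K) = 0.47 * 5635854 / (4 * pi * 6.53) = 32280.1
sqrt(32280.1) = 179.667
H = 179.667 - 104.9 = 74.77

74.77 m


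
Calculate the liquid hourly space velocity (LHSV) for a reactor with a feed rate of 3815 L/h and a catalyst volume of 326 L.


LHSV = volumetric feed rate / catalyst volume
= 3815 L/h / 326 L
= 11.70 h^-1

11.70 h^-1


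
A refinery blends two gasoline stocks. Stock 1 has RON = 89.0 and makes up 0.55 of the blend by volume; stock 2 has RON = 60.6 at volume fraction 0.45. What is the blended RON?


Linear blending: RON_blend = sum(vi * RONi)
Contribution 1: 0.55 * 89.0 = 48.95
Contribution 2: 0.45 * 60.6 = 27.27
RON_blend = 48.95 + 27.27 = 76.22

76.22


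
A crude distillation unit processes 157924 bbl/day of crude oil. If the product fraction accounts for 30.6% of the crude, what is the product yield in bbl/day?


Crude throughput = 157924 bbl/day
Fraction yield = 30.6%
yield = throughput * fraction / 100
yield = 157924 * 30.6 / 100 = 48324.744

48324.744 bbl/day


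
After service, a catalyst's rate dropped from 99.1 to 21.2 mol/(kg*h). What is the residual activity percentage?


Activity (%) = (rate_used / rate_fresh) * 100
rate_used = 21.2, rate_fresh = 99.1
= (21.2 / 99.1) * 100
= 0.2139 * 100 = 21.39

21.39 %


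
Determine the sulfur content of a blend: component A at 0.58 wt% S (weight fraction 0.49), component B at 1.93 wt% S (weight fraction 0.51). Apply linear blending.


Linear sulfur blending: S_blend = x1*S1 + x2*S2
Contribution 1: 0.49 * 0.58 = 0.2842 wt%
Contribution 2: 0.51 * 1.93 = 0.9843 wt%
S_blend = 0.2842 + 0.9843 = 1.2685

1.2685 wt%


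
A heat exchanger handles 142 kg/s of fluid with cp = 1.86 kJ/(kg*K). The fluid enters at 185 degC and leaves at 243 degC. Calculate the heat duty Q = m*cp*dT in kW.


Q = m_dot * cp * delta_T
delta_T = 243 - 185 = 58 K
Q = 142 * 1.86 * 58
= 264.12 * 58
= 15318.96 kW

15318.96 kW


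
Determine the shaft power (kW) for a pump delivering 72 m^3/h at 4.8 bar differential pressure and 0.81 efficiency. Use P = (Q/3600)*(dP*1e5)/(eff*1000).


Q = 72 / 3600 = 0.02 m^3/s
P = 0.02 * (4.8 * 1e5) / 0.81 / 1000 = 11.85

11.85 kW


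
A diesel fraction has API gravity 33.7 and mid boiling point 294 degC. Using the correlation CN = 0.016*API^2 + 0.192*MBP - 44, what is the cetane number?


CN = 0.016 * 33.7^2 + 0.192 * 294 - 44
CN = 18.17104 + 56.448 - 44 = 30.61904

30.61904


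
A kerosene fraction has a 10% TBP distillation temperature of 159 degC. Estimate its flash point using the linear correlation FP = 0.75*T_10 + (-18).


FP = 0.75 * 159 + (-18) = 101.25

101.25 degC


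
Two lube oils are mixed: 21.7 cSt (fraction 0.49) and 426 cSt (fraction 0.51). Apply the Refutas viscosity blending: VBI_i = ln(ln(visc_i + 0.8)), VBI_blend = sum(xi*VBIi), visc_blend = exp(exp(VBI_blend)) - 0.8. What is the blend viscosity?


Refutas method: VBN_i = 14.534*ln(ln(visc_i + 0.8)) + 10.975, blended linearly by mass fraction; since VBN is linear in VBI_i = ln(ln(visc_i + 0.8)) and the fractions sum to 1, blend VBI directly: visc = exp(exp(VBI_blend)) - 0.8
VBI_1 = ln(ln(21.7 + 0.8)) = 1.13575
VBI_2 = ln(ln(426 + 0.8)) = 1.8011
VBI_blend = 0.49 * 1.13575 + 0.51 * 1.8011 = 1.47508
visc_blend = exp(exp(1.47508)) - 0.8 = 78.35

78.35 cSt


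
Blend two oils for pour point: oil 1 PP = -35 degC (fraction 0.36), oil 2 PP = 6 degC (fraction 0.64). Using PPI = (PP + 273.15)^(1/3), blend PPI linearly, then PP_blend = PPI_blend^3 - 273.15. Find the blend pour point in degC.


PPI_1 = (-35 + 273.15)^(1/3) = 6.198456
PPI_2 = (6 + 273.15)^(1/3) = 6.535506
PPI_blend = 0.36 * 6.198456 + 0.64 * 6.535506 = 6.414168
PP_blend = 6.414168^3 - 273.15 = 263.8888 - 273.15 = -9.26

-9.26 degC


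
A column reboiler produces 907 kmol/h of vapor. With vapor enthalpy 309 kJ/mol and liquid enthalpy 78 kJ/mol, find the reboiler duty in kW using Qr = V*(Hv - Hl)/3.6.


Qr = 907 * (309 - 78) / 3.6 = 907 * 231 / 3.6 = 58200

58200 kW


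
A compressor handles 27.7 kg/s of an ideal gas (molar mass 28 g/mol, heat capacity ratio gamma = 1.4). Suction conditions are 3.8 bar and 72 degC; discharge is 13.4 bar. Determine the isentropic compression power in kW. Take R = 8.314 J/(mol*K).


Isentropic work: W = m*(gamma/(gamma-1))*(R*T1/MW)*((P2/P1)^((gamma-1)/gamma) - 1)
T1 = 72 + 273.15 = 345.15 K
Pressure ratio = 13.4 / 3.8 = 3.52632
Exponent = (1.4 - 1)/1.4 = 0.285714
(P2/P1)^exp - 1 = 3.52632^0.285714 - 1 = 0.433433
W = 27.7 * 1.4 / 0.4 * 8.314 * 345.15 / 28 * 0.433433 = 4307

4307 kW


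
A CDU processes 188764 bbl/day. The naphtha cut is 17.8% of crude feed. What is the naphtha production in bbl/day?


Crude throughput = 188764 bbl/day
Fraction yield = 17.8%
yield = throughput * fraction / 100
yield = 188764 * 17.8 / 100 = 33599.992

33599.992 bbl/day


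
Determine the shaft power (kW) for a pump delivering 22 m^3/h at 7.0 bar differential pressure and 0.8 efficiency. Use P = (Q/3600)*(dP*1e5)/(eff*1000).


Q = 22 / 3600 = 0.00611111 m^3/s
P = 0.00611111 * (7.0 * 1e5) / 0.8 / 1000 = 5.347

5.347 kW


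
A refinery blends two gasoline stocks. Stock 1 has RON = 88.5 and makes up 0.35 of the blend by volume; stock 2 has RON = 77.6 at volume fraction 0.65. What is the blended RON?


Linear blending: RON_blend = sum(vi * RONi)
Contribution 1: 0.35 * 88.5 = 30.975
Contribution 2: 0.65 * 77.6 = 50.44
RON_blend = 30.975 + 50.44 = 81.415

81.415


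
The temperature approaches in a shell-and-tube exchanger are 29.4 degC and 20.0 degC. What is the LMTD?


LMTD = (dT1 - dT2) / ln(dT1/dT2)
= (29.4 - 20.0) / ln(29.4 / 20.0) = 9.4 / 0.385262 = 24.40

24.40 degC


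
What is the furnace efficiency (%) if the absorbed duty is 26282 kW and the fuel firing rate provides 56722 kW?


Furnace efficiency = Q_absorbed / Q_fuel * 100
= 26282 / 56722 * 100 = 46.33

46.33 %


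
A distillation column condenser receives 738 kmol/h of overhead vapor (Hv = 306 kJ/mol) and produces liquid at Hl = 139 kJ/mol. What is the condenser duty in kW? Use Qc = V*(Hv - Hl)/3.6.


Qc = 738 * (306 - 139) / 3.6 = 738 * 167 / 3.6 = 34240

34240 kW


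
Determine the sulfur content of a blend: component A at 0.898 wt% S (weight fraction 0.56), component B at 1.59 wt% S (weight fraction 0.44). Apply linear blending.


Linear sulfur blending: S_blend = x1*S1 + x2*S2
Contribution 1: 0.56 * 0.898 = 0.50288 wt%
Contribution 2: 0.44 * 1.59 = 0.6996 wt%
S_blend = 0.50288 + 0.6996 = 1.20248

1.20248 wt%
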